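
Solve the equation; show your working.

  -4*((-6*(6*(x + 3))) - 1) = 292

Step 1. [-4*((-6*(6*(x + 3))) - 1) = 292] -4 out front; divide by -4, so div: (-6*(6*(x + 3))) - 1 = -73.
Step 2. [(-6*(6*(x + 3))) - 1 = -73] the outer -1 inverts by adding 1 ⇒ sub: -6*(6*(x + 3)) = -72.
Step 3. [-6*(6*(x + 3)) = -72] -6 out front; divide by -6, so div: 6*(x + 3) = 12.
Step 4. [6*(x + 3) = 12] 6·(inner) — divide through by 6, so div: x + 3 = 2.
Step 5. [x + 3 = 2] 3 comes off first (subtract 3). So sub: x = -1.

Answer: x ∈ {-1}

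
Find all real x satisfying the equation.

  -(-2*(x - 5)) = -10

Step 1. [-(-2*(x - 5)) = -10] LHS negated; negate both sides. So neg: -2*(x - 5) = 10.
Step 2. [-2*(x - 5) = 10] LHS = -2·(…); ÷-2 both sides, so div: x - 5 = -5.
Step 3. [x - 5 = -5] 5 comes off first (add 5), so sub: x = 0.

Answer: x ∈ {0}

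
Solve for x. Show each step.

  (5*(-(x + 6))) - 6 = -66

Step 1. [(5*(-(x + 6))) - 6 = -66] peel the -6: add 6 from each side, so sub: 5*(-(x + 6)) = -60.
Step 2. [5*(-(x + 6)) = -60] LHS = 5·(…); ÷5 both sides, so div: -(x + 6) = -12.
Step 3. [-(x + 6) = -12] flip signs both sides, so neg: x + 6 = 12.
Step 4. [x + 6 = 12] subtract 6: x sits inside (… + 6), so sub: x = 6.

Answer: x ∈ {6}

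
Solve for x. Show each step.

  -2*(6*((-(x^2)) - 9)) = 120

Step 1. [-2*(6*((-(x^2)) - 9)) = 120] LHS = -2·(…); ÷-2 both sides, so div: 6*((-(x^2)) - 9) = -60.
Step 2. [6*((-(x^2)) - 9) = -60] LHS = 6·(…); ÷6 both sides, so div: (-(x^2)) - 9 = -10.
Step 3. [(-(x^2)) - 9 = -10] -9 is outermost — add 9 both sides ⇒ sub: -(x^2) = -1.
Step 4. [-(x^2) = -1] leading − — multiply by −1 ⇒ neg: x^2 = 1.
Step 5. [x^2 = 1] √ both sides: 1 ≥ 0 gives two branches ⇒ sqrt: x = 1 or -1.

Answer: x ∈ {-1, 1}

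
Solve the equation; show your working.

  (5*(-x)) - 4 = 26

Step 1. [(5*(-x)) - 4 = 26] peel the -4: add 4 from each side, so sub: 5*(-x) = 30.
Step 2. [5*(-x) = 30] 5 out front; divide by 5, so div: -x = 6.
Step 3. [-x = 6] LHS negated; negate both sides ⇒ neg: x = -6.

Answer: x ∈ {-6}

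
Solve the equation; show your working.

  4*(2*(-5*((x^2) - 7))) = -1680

Step 1. [4*(2*(-5*((x^2) - 7))) = -1680] 4·(inner) — divide through by 4 ⇒ div: 2*(-5*((x^2) - 7)) = -420.
Step 2. [2*(-5*((x^2) - 7)) = -420] divide by the outer 2, so div: -5*((x^2) - 7) = -210.
Step 3. [-5*((x^2) - 7) = -210] LHS = -5·(…); ÷-5 both sides. So div: (x^2) - 7 = 42.
Step 4. [(x^2) - 7 = 42] add 7: x sits inside (… - 7) ⇒ sub: x^2 = 49.
Step 5. [x^2 = 49] LHS squared, RHS 49 ≥ 0: apply √ (±) ⇒ sqrt: x = 7 or -7.

Answer: x ∈ {-7, 7}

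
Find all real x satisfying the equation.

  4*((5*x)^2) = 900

Step 1. [4*((5*x)^2) = 900] divide by the outer 4. So div: (5*x)^2 = 225.
Step 2. [(5*x)^2 = 225] LHS squared, RHS 225 ≥ 0: apply √ (±), so sqrt: 5*x = 15 or -15.
Step 3. [5*x = 15 or -15] divide by the outer 5 ⇒ div: x = 3 or -3.

Answer: x ∈ {-3, 3}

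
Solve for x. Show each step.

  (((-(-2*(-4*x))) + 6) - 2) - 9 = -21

Step 1. [(((-(-2*(-4*x))) + 6) - 2) - 9 = -21] add 9: x sits inside (… - 9) ⇒ sub: ((-(-2*(-4*x))) + 6) - 2 = -12.
Step 2. [((-(-2*(-4*x))) + 6) - 2 = -12] -2 is outermost — add 2 both sides. So sub: (-(-2*(-4*x))) + 6 = -10.
Step 3. [(-(-2*(-4*x))) + 6 = -10] the outer +6 inverts by subtracting 6, so sub: -(-2*(-4*x)) = -16.
Step 4. [-(-2*(-4*x)) = -16] leading − — multiply by −1. So neg: -2*(-4*x) = 16.
Step 5. [-2*(-4*x) = 16] -2 out front; divide by -2. So div: -4*x = -8.
Step 6. [-4*x = -8] leading coefficient -4: divide by -4, so div: x = 2.

Answer: x ∈ {2}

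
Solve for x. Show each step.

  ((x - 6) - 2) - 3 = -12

Step 1. [((x - 6) - 2) - 3 = -12] the outer -3 inverts by adding 3 ⇒ sub: (x - 6) - 2 = -9.
Step 2. [(x - 6) - 2 = -9] the outer -2 inverts by adding 2 ⇒ sub: x - 6 = -7.
Step 3. [x - 6 = -7] peel the -6: add 6 from each side. So sub: x = -1.

Answer: x ∈ {-1}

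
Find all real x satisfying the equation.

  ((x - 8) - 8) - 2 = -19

Step 1. [((x - 8) - 8) - 2 = -19] peel the -2: add 2 from each side ⇒ sub: (x - 8) - 8 = -17.
Step 2. [(x - 8) - 8 = -17] add 8: x sits inside (… - 8), so sub: x - 8 = -9.
Step 3. [x - 8 = -9] 8 comes off first (add 8). So sub: x = -1.

Answer: x ∈ {-1}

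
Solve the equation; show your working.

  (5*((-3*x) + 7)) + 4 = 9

Step 1. [(5*((-3*x) + 7)) + 4 = 9] 4 comes off first (subtract 4). So sub: 5*((-3*x) + 7) = 5.
Step 2. [5*((-3*x) + 7) = 5] 5 out front; divide by 5, so div: (-3*x) + 7 = 1.
Step 3. [(-3*x) + 7 = 1] +7 is outermost — subtract 7 both sides ⇒ sub: -3*x = -6.
Step 4. [-3*x = -6] -3·(inner) — divide through by -3. So div: x = 2.

Answer: x ∈ {2}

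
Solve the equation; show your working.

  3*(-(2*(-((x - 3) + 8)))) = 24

Step 1. [3*(-(2*(-((x - 3) + 8)))) = 24] 3 out front; divide by 3. So div: -(2*(-((x - 3) + 8))) = 8.
Step 2. [-(2*(-((x - 3) + 8))) = 8] flip signs both sides, so neg: 2*(-((x - 3) + 8)) = -8.
Step 3. [2*(-((x - 3) + 8)) = -8] 2·(inner) — divide through by 2. So div: -((x - 3) + 8) = -4.
Step 4. [-((x - 3) + 8) = -4] flip signs both sides ⇒ neg: (x - 3) + 8 = 4.
Step 5. [(x - 3) + 8 = 4] +8 is outermost — subtract 8 both sides. So sub: x - 3 = -4.
Step 6. [x - 3 = -4] peel the -3: add 3 from each side ⇒ sub: x = -1.

Answer: x ∈ {-1}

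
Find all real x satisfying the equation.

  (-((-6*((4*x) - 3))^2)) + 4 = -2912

Step 1. [(-((-6*((4*x) - 3))^2)) + 4 = -2912] 4 comes off first (subtract 4). So sub: -((-6*((4*x) - 3))^2) = -2916.
Step 2. [-((-6*((4*x) - 3))^2) = -2916] LHS negated; negate both sides. So neg: (-6*((4*x) - 3))^2 = 2916.
Step 3. [(-6*((4*x) - 3))^2 = 2916] 2916 ≥ 0, LHS is (·)² — take ±√, so sqrt: -6*((4*x) - 3) = 54 or -54.
Step 4. [-6*((4*x) - 3) = 54 or -54] LHS = -6·(…); ÷-6 both sides. So div: (4*x) - 3 = -9 or 9.
Step 5. [(4*x) - 3 = -9 or 9] -3 is outermost — add 3 both sides. So sub: 4*x = -6 or 12.
Step 6. [4*x = -6 or 12] 4·(inner) — divide through by 4 ⇒ div: x = -3/2 or 3.

Answer: x ∈ {-3/2, 3}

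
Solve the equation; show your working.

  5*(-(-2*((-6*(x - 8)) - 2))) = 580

Step 1. [5*(-(-2*((-6*(x - 8)) - 2))) = 580] leading coefficient 5: divide by 5 ⇒ div: -(-2*((-6*(x - 8)) - 2)) = 116.
Step 2. [-(-2*((-6*(x - 8)) - 2)) = 116] flip signs both sides ⇒ neg: -2*((-6*(x - 8)) - 2) = -116.
Step 3. [-2*((-6*(x - 8)) - 2) = -116] LHS = -2·(…); ÷-2 both sides. So div: (-6*(x - 8)) - 2 = 58.
Step 4. [(-6*(x - 8)) - 2 = 58] 2 comes off first (add 2). So sub: -6*(x - 8) = 60.
Step 5. [-6*(x - 8) = 60] leading coefficient -6: divide by -6. So div: x - 8 = -10.
Step 6. [x - 8 = -10] -8 is outermost — add 8 both sides, so sub: x = -2.

Answer: x ∈ {-2}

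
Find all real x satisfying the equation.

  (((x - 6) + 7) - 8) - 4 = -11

Step 1. [(((x - 6) + 7) - 8) - 4 = -11] 4 comes off first (add 4), so sub: ((x - 6) + 7) - 8 = -7.
Step 2. [((x - 6) + 7) - 8 = -7] -8 is outermost — add 8 both sides. So sub: (x - 6) + 7 = 1.
Step 3. [(x - 6) + 7 = 1] peel the +7: subtract 7 from each side, so sub: x - 6 = -6.
Step 4. [x - 6 = -6] peel the -6: add 6 from each side ⇒ sub: x = 0.

Answer: x ∈ {0}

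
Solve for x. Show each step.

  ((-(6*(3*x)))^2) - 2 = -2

Step 1. [((-(6*(3*x)))^2) - 2 = -2] the outer -2 inverts by adding 2, so sub: (-(6*(3*x)))^2 = 0.
Step 2. [(-(6*(3*x)))^2 = 0] LHS squared, RHS 0 ≥ 0: apply √ (±). So sqrt: -(6*(3*x)) = 0.
Step 3. [-(6*(3*x)) = 0] flip signs both sides. So neg: 6*(3*x) = 0.
Step 4. [6*(3*x) = 0] 6·(inner) — divide through by 6 ⇒ div: 3*x = 0.
Step 5. [3*x = 0] 3 out front; divide by 3 ⇒ div: x = 0.

Answer: x ∈ {0}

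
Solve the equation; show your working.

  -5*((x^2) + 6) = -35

Step 1. [-5*((x^2) + 6) = -35] -5·(inner) — divide through by -5. So div: (x^2) + 6 = 7.
Step 2. [(x^2) + 6 = 7] +6 is outermost — subtract 6 both sides. So sub: x^2 = 1.
Step 3. [x^2 = 1] √ both sides: 1 ≥ 0 gives two branches, so sqrt: x = 1 or -1.

Answer: x ∈ {-1, 1}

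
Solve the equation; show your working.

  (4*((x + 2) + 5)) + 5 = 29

Step 1. [(4*((x + 2) + 5)) + 5 = 29] +5 is outermost — subtract 5 both sides. So sub: 4*((x + 2) + 5) = 24.
Step 2. [4*((x + 2) + 5) = 24] leading coefficient 4: divide by 4 ⇒ div: (x + 2) + 5 = 6.
Step 3. [(x + 2) + 5 = 6] peel the +5: subtract 5 from each side, so sub: x + 2 = 1.
Step 4. [x + 2 = 1] +2 is outermost — subtract 2 both sides, so sub: x = -1.

Answer: x ∈ {-1}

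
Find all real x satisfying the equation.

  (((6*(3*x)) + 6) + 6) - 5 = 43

Step 1. [(((6*(3*x)) + 6) + 6) - 5 = 43] the outer -5 inverts by adding 5 ⇒ sub: ((6*(3*x)) + 6) + 6 = 48.
Step 2. [((6*(3*x)) + 6) + 6 = 48] subtract 6: x sits inside (… + 6). So sub: (6*(3*x)) + 6 = 42.
Step 3. [(6*(3*x)) + 6 = 42] 6 divides every term; factor it out, so factor: (3*x) + 1 = 7.
Step 4. [(3*x) + 1 = 7] peel the +1: subtract 1 from each side, so sub: 3*x = 6.
Step 5. [3*x = 6] 3 out front; divide by 3. So div: x = 2.

Answer: x ∈ {2}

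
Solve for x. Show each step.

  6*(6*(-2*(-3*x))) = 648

Step 1. [6*(6*(-2*(-3*x))) = 648] 6·(inner) — divide through by 6, so div: 6*(-2*(-3*x)) = 108.
Step 2. [6*(-2*(-3*x)) = 108] 6 out front; divide by 6. So div: -2*(-3*x) = 18.
Step 3. [-2*(-3*x) = 18] -2 out front; divide by -2 ⇒ div: -3*x = -9.
Step 4. [-3*x = -9] divide by the outer -3 ⇒ div: x = 3.

Answer: x ∈ {3}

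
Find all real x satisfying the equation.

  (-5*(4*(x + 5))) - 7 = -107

Step 1. [(-5*(4*(x + 5))) - 7 = -107] -7 is outermost — add 7 both sides. So sub: -5*(4*(x + 5)) = -100.
Step 2. [-5*(4*(x + 5)) = -100] leading coefficient -5: divide by -5, so div: 4*(x + 5) = 20.
Step 3. [4*(x + 5) = 20] 4·(inner) — divide through by 4, so div: x + 5 = 5.
Step 4. [x + 5 = 5] 5 comes off first (subtract 5) ⇒ sub: x = 0.

Answer: x ∈ {0}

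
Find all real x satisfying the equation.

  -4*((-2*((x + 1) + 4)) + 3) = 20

Step 1. [-4*((-2*((x + 1) + 4)) + 3) = 20] -4·(inner) — divide through by -4, so div: (-2*((x + 1) + 4)) + 3 = -5.
Step 2. [(-2*((x + 1) + 4)) + 3 = -5] the outer +3 inverts by subtracting 3, so sub: -2*((x + 1) + 4) = -8.
Step 3. [-2*((x + 1) + 4) = -8] LHS = -2·(…); ÷-2 both sides, so div: (x + 1) + 4 = 4.
Step 4. [(x + 1) + 4 = 4] the outer +4 inverts by subtracting 4. So sub: x + 1 = 0.
Step 5. [x + 1 = 0] peel the +1: subtract 1 from each side, so sub: x = -1.

Answer: x ∈ {-1}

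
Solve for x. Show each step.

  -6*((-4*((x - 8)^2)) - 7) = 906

Step 1. [-6*((-4*((x - 8)^2)) - 7) = 906] -6·(inner) — divide through by -6. So div: (-4*((x - 8)^2)) - 7 = -151.
Step 2. [(-4*((x - 8)^2)) - 7 = -151] the outer -7 inverts by adding 7 ⇒ sub: -4*((x - 8)^2) = -144.
Step 3. [-4*((x - 8)^2) = -144] -4·(inner) — divide through by -4 ⇒ div: (x - 8)^2 = 36.
Step 4. [(x - 8)^2 = 36] 36 ≥ 0, LHS is (·)² — take ±√, so sqrt: x - 8 = 6 or -6.
Step 5. [x - 8 = 6 or -6] -8 is outermost — add 8 both sides ⇒ sub: x = 14 or 2.

Answer: x ∈ {2, 14}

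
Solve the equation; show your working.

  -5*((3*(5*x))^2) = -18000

Step 1. [-5*((3*(5*x))^2) = -18000] LHS = -5·(…); ÷-5 both sides. So div: (3*(5*x))^2 = 3600.
Step 2. [(3*(5*x))^2 = 3600] LHS squared, RHS 3600 ≥ 0: apply √ (±). So sqrt: 3*(5*x) = 60 or -60.
Step 3. [3*(5*x) = 60 or -60] divide by the outer 3 ⇒ div: 5*x = 20 or -20.
Step 4. [5*x = 20 or -20] 5 out front; divide by 5 ⇒ div: x = 4 or -4.

Answer: x ∈ {-4, 4}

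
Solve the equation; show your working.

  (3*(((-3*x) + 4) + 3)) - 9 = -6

Step 1. [(3*(((-3*x) + 4) + 3)) - 9 = -6] 3 | LHS and 3 | -6: pull 3 out, so factor: (((-3*x) + 4) + 3) - 3 = -2.
Step 2. [(((-3*x) + 4) + 3) - 3 = -2] add 3: x sits inside (… - 3) ⇒ sub: ((-3*x) + 4) + 3 = 1.
Step 3. [((-3*x) + 4) + 3 = 1] 3 comes off first (subtract 3). So sub: (-3*x) + 4 = -2.
Step 4. [(-3*x) + 4 = -2] peel the +4: subtract 4 from each side, so sub: -3*x = -6.
Step 5. [-3*x = -6] -3·(inner) — divide through by -3 ⇒ div: x = 2.

Answer: x ∈ {2}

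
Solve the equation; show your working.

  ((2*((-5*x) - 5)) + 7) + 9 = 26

Step 1. [((2*((-5*x) - 5)) + 7) + 9 = 26] peel the +9: subtract 9 from each side, so sub: (2*((-5*x) - 5)) + 7 = 17.
Step 2. [(2*((-5*x) - 5)) + 7 = 17] +7 is outermost — subtract 7 both sides. So sub: 2*((-5*x) - 5) = 10.
Step 3. [2*((-5*x) - 5) = 10] LHS = 2·(…); ÷2 both sides, so div: (-5*x) - 5 = 5.
Step 4. [(-5*x) - 5 = 5] -5 | LHS and -5 | 5: pull -5 out ⇒ factor: x + 1 = -1.
Step 5. [x + 1 = -1] +1 is outermost — subtract 1 both sides ⇒ sub: x = -2.

Answer: x ∈ {-2}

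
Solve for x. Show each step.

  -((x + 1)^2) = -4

Step 1. [-((x + 1)^2) = -4] flip signs both sides, so neg: (x + 1)^2 = 4.
Step 2. [(x + 1)^2 = 4] √ both sides: 4 ≥ 0 gives two branches, so sqrt: x + 1 = 2 or -2.
Step 3. [x + 1 = 2 or -2] the outer +1 inverts by subtracting 1 ⇒ sub: x = 1 or -3.

Answer: x ∈ {-3, 1}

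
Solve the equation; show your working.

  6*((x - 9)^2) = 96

Step 1. [6*((x - 9)^2) = 96] 6 out front; divide by 6 ⇒ div: (x - 9)^2 = 16.
Step 2. [(x - 9)^2 = 16] LHS squared, RHS 16 ≥ 0: apply √ (±). So sqrt: x - 9 = 4 or -4.
Step 3. [x - 9 = 4 or -4] 9 comes off first (add 9). So sub: x = 13 or 5.

Answer: x ∈ {5, 13}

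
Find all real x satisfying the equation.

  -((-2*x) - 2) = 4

Step 1. [-((-2*x) - 2) = 4] leading − — multiply by −1. So neg: (-2*x) - 2 = -4.
Step 2. [(-2*x) - 2 = -4] common factor -2 (LHS and -4) — divide through, so factor: x + 1 = 2.
Step 3. [x + 1 = 2] subtract 1: x sits inside (… + 1) ⇒ sub: x = 1.

Answer: x ∈ {1}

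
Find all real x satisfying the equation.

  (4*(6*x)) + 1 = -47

Step 1. [(4*(6*x)) + 1 = -47] subtract 1: x sits inside (… + 1). So sub: 4*(6*x) = -48.
Step 2. [4*(6*x) = -48] divide by the outer 4, so div: 6*x = -12.
Step 3. [6*x = -12] 6·(inner) — divide through by 6 ⇒ div: x = -2.

Answer: x ∈ {-2}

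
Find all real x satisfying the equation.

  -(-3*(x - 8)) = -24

Step 1. [-(-3*(x - 8)) = -24] LHS negated; negate both sides. So neg: -3*(x - 8) = 24.
Step 2. [-3*(x - 8) = 24] LHS = -3·(…); ÷-3 both sides. So div: x - 8 = -8.
Step 3. [x - 8 = -8] peel the -8: add 8 from each side. So sub: x = 0.

Answer: x ∈ {0}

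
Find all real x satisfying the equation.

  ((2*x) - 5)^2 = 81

Step 1. [((2*x) - 5)^2 = 81] 81 ≥ 0, LHS is (·)² — take ±√, so sqrt: (2*x) - 5 = 9 or -9.
Step 2. [(2*x) - 5 = 9 or -9] peel the -5: add 5 from each side, so sub: 2*x = 14 or -4.
Step 3. [2*x = 14 or -4] 2·(inner) — divide through by 2. So div: x = 7 or -2.

Answer: x ∈ {-2, 7}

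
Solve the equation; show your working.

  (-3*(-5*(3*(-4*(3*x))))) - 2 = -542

Step 1. [(-3*(-5*(3*(-4*(3*x))))) - 2 = -542] the outer -2 inverts by adding 2. So sub: -3*(-5*(3*(-4*(3*x)))) = -540.
Step 2. [-3*(-5*(3*(-4*(3*x)))) = -540] LHS = -3·(…); ÷-3 both sides. So div: -5*(3*(-4*(3*x))) = 180.
Step 3. [-5*(3*(-4*(3*x))) = 180] LHS = -5·(…); ÷-5 both sides, so div: 3*(-4*(3*x)) = -36.
Step 4. [3*(-4*(3*x)) = -36] divide by the outer 3 ⇒ div: -4*(3*x) = -12.
Step 5. [-4*(3*x) = -12] -4 out front; divide by -4 ⇒ div: 3*x = 3.
Step 6. [3*x = 3] leading coefficient 3: divide by 3. So div: x = 1.

Answer: x ∈ {1}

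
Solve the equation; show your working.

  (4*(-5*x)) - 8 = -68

Step 1. [(4*(-5*x)) - 8 = -68] 4 | LHS and 4 | -68: pull 4 out, so factor: (-5*x) - 2 = -17.
Step 2. [(-5*x) - 2 = -17] peel the -2: add 2 from each side, so sub: -5*x = -15.
Step 3. [-5*x = -15] LHS = -5·(…); ÷-5 both sides, so div: x = 3.

Answer: x ∈ {3}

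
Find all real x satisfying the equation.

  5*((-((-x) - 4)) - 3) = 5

Step 1. [5*((-((-x) - 4)) - 3) = 5] leading coefficient 5: divide by 5 ⇒ div: (-((-x) - 4)) - 3 = 1.
Step 2. [(-((-x) - 4)) - 3 = 1] the outer -3 inverts by adding 3. So sub: -((-x) - 4) = 4.
Step 3. [-((-x) - 4) = 4] leading − — multiply by −1. So neg: (-x) - 4 = -4.
Step 4. [(-x) - 4 = -4] 4 comes off first (add 4) ⇒ sub: -x = 0.
Step 5. [-x = 0] leading − — multiply by −1 ⇒ neg: x = 0.

Answer: x ∈ {0}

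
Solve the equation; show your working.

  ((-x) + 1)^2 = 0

Step 1. [((-x) + 1)^2 = 0] √ both sides: 0 ≥ 0 gives two branches, so sqrt: (-x) + 1 = 0.
Step 2. [(-x) + 1 = 0] subtract 1: x sits inside (… + 1) ⇒ sub: -x = -1.
Step 3. [-x = -1] flip signs both sides ⇒ neg: x = 1.

Answer: x ∈ {1}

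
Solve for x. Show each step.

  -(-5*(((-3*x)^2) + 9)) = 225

Step 1. [-(-5*(((-3*x)^2) + 9)) = 225] leading − — multiply by −1 ⇒ neg: -5*(((-3*x)^2) + 9) = -225.
Step 2. [-5*(((-3*x)^2) + 9) = -225] -5·(inner) — divide through by -5 ⇒ div: ((-3*x)^2) + 9 = 45.
Step 3. [((-3*x)^2) + 9 = 45] peel the +9: subtract 9 from each side, so sub: (-3*x)^2 = 36.
Step 4. [(-3*x)^2 = 36] LHS squared, RHS 36 ≥ 0: apply √ (±), so sqrt: -3*x = 6 or -6.
Step 5. [-3*x = 6 or -6] -3·(inner) — divide through by -3. So div: x = -2 or 2.

Answer: x ∈ {-2, 2}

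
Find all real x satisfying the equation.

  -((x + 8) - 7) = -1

Step 1. [-((x + 8) - 7) = -1] leading − — multiply by −1, so neg: (x + 8) - 7 = 1.
Step 2. [(x + 8) - 7 = 1] peel the -7: add 7 from each side ⇒ sub: x + 8 = 8.
Step 3. [x + 8 = 8] the outer +8 inverts by subtracting 8, so sub: x = 0.

Answer: x ∈ {0}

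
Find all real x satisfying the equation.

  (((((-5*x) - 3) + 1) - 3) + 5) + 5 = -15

Step 1. [(((((-5*x) - 3) + 1) - 3) + 5) + 5 = -15] peel the +5: subtract 5 from each side, so sub: ((((-5*x) - 3) + 1) - 3) + 5 = -20.
Step 2. [((((-5*x) - 3) + 1) - 3) + 5 = -20] the outer +5 inverts by subtracting 5, so sub: (((-5*x) - 3) + 1) - 3 = -25.
Step 3. [(((-5*x) - 3) + 1) - 3 = -25] peel the -3: add 3 from each side ⇒ sub: ((-5*x) - 3) + 1 = -22.
Step 4. [((-5*x) - 3) + 1 = -22] 1 comes off first (subtract 1) ⇒ sub: (-5*x) - 3 = -23.
Step 5. [(-5*x) - 3 = -23] peel the -3: add 3 from each side. So sub: -5*x = -20.
Step 6. [-5*x = -20] LHS = -5·(…); ÷-5 both sides ⇒ div: x = 4.

Answer: x ∈ {4}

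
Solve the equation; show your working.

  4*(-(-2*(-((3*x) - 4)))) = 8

Step 1. [4*(-(-2*(-((3*x) - 4)))) = 8] LHS = 4·(…); ÷4 both sides, so div: -(-2*(-((3*x) - 4))) = 2.
Step 2. [-(-2*(-((3*x) - 4))) = 2] leading − — multiply by −1, so neg: -2*(-((3*x) - 4)) = -2.
Step 3. [-2*(-((3*x) - 4)) = -2] leading coefficient -2: divide by -2, so div: -((3*x) - 4) = 1.
Step 4. [-((3*x) - 4) = 1] LHS negated; negate both sides ⇒ neg: (3*x) - 4 = -1.
Step 5. [(3*x) - 4 = -1] 4 comes off first (add 4), so sub: 3*x = 3.
Step 6. [3*x = 3] leading coefficient 3: divide by 3, so div: x = 1.

Answer: x ∈ {1}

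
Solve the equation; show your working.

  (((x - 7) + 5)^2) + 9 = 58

Step 1. [(((x - 7) + 5)^2) + 9 = 58] the outer +9 inverts by subtracting 9. So sub: ((x - 7) + 5)^2 = 49.
Step 2. [((x - 7) + 5)^2 = 49] 49 ≥ 0, LHS is (·)² — take ±√ ⇒ sqrt: (x - 7) + 5 = 7 or -7.
Step 3. [(x - 7) + 5 = 7 or -7] subtract 5: x sits inside (… + 5) ⇒ sub: x - 7 = 2 or -12.
Step 4. [x - 7 = 2 or -12] 7 comes off first (add 7), so sub: x = 9 or -5.

Answer: x ∈ {-5, 9}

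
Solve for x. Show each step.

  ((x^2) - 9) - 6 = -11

Step 1. [((x^2) - 9) - 6 = -11] add 6: x sits inside (… - 6), so sub: (x^2) - 9 = -5.
Step 2. [(x^2) - 9 = -5] -9 is outermost — add 9 both sides. So sub: x^2 = 4.
Step 3. [x^2 = 4] √ both sides: 4 ≥ 0 gives two branches ⇒ sqrt: x = 2 or -2.

Answer: x ∈ {-2, 2}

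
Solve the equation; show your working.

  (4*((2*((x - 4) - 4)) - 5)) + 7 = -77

Step 1. [(4*((2*((x - 4) - 4)) - 5)) + 7 = -77] +7 is outermost — subtract 7 both sides, so sub: 4*((2*((x - 4) - 4)) - 5) = -84.
Step 2. [4*((2*((x - 4) - 4)) - 5) = -84] divide by the outer 4 ⇒ div: (2*((x - 4) - 4)) - 5 = -21.
Step 3. [(2*((x - 4) - 4)) - 5 = -21] 5 comes off first (add 5), so sub: 2*((x - 4) - 4) = -16.
Step 4. [2*((x - 4) - 4) = -16] divide by the outer 2 ⇒ div: (x - 4) - 4 = -8.
Step 5. [(x - 4) - 4 = -8] 4 comes off first (add 4). So sub: x - 4 = -4.
Step 6. [x - 4 = -4] -4 is outermost — add 4 both sides, so sub: x = 0.

Answer: x ∈ {0}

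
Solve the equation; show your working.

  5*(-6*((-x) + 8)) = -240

Step 1. [5*(-6*((-x) + 8)) = -240] divide by the outer 5 ⇒ div: -6*((-x) + 8) = -48.
Step 2. [-6*((-x) + 8) = -48] -6·(inner) — divide through by -6. So div: (-x) + 8 = 8.
Step 3. [(-x) + 8 = 8] +8 is outermost — subtract 8 both sides ⇒ sub: -x = 0.
Step 4. [-x = 0] leading − — multiply by −1, so neg: x = 0.

Answer: x ∈ {0}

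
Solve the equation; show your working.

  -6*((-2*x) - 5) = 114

Step 1. [-6*((-2*x) - 5) = 114] -6 out front; divide by -6, so div: (-2*x) - 5 = -19.
Step 2. [(-2*x) - 5 = -19] the outer -5 inverts by adding 5, so sub: -2*x = -14.
Step 3. [-2*x = -14] leading coefficient -2: divide by -2 ⇒ div: x = 7.

Answer: x ∈ {7}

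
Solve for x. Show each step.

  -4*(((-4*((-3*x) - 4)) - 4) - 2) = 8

Step 1. [-4*(((-4*((-3*x) - 4)) - 4) - 2) = 8] -4·(inner) — divide through by -4 ⇒ div: ((-4*((-3*x) - 4)) - 4) - 2 = -2.
Step 2. [((-4*((-3*x) - 4)) - 4) - 2 = -2] 2 comes off first (add 2). So sub: (-4*((-3*x) - 4)) - 4 = 0.
Step 3. [(-4*((-3*x) - 4)) - 4 = 0] common factor -4 (LHS and 0) — divide through ⇒ factor: ((-3*x) - 4) + 1 = 0.
Step 4. [((-3*x) - 4) + 1 = 0] subtract 1: x sits inside (… + 1) ⇒ sub: (-3*x) - 4 = -1.
Step 5. [(-3*x) - 4 = -1] peel the -4: add 4 from each side, so sub: -3*x = 3.
Step 6. [-3*x = 3] -3 out front; divide by -3. So div: x = -1.

Answer: x ∈ {-1}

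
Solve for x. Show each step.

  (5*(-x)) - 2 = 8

Step 1. [(5*(-x)) - 2 = 8] 2 comes off first (add 2). So sub: 5*(-x) = 10.
Step 2. [5*(-x) = 10] 5 out front; divide by 5 ⇒ div: -x = 2.
Step 3. [-x = 2] LHS negated; negate both sides ⇒ neg: x = -2.

Answer: x ∈ {-2}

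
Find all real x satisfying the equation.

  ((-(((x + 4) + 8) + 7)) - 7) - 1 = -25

Step 1. [((-(((x + 4) + 8) + 7)) - 7) - 1 = -25] -1 is outermost — add 1 both sides, so sub: (-(((x + 4) + 8) + 7)) - 7 = -24.
Step 2. [(-(((x + 4) + 8) + 7)) - 7 = -24] 7 comes off first (add 7), so sub: -(((x + 4) + 8) + 7) = -17.
Step 3. [-(((x + 4) + 8) + 7) = -17] flip signs both sides ⇒ neg: ((x + 4) + 8) + 7 = 17.
Step 4. [((x + 4) + 8) + 7 = 17] 7 comes off first (subtract 7). So sub: (x + 4) + 8 = 10.
Step 5. [(x + 4) + 8 = 10] the outer +8 inverts by subtracting 8, so sub: x + 4 = 2.
Step 6. [x + 4 = 2] 4 comes off first (subtract 4). So sub: x = -2.

Answer: x ∈ {-2}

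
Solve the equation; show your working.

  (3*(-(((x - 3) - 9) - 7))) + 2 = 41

Step 1. [(3*(-(((x - 3) - 9) - 7))) + 2 = 41] 2 comes off first (subtract 2) ⇒ sub: 3*(-(((x - 3) - 9) - 7)) = 39.
Step 2. [3*(-(((x - 3) - 9) - 7)) = 39] divide by the outer 3. So div: -(((x - 3) - 9) - 7) = 13.
Step 3. [-(((x - 3) - 9) - 7) = 13] leading − — multiply by −1. So neg: ((x - 3) - 9) - 7 = -13.
Step 4. [((x - 3) - 9) - 7 = -13] -7 is outermost — add 7 both sides ⇒ sub: (x - 3) - 9 = -6.
Step 5. [(x - 3) - 9 = -6] -9 is outermost — add 9 both sides. So sub: x - 3 = 3.
Step 6. [x - 3 = 3] add 3: x sits inside (… - 3) ⇒ sub: x = 6.

Answer: x ∈ {6}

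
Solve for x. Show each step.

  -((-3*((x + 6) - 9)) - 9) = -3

Step 1. [-((-3*((x + 6) - 9)) - 9) = -3] LHS negated; negate both sides ⇒ neg: (-3*((x + 6) - 9)) - 9 = 3.
Step 2. [(-3*((x + 6) - 9)) - 9 = 3] peel the -9: add 9 from each side. So sub: -3*((x + 6) - 9) = 12.
Step 3. [-3*((x + 6) - 9) = 12] LHS = -3·(…); ÷-3 both sides. So div: (x + 6) - 9 = -4.
Step 4. [(x + 6) - 9 = -4] add 9: x sits inside (… - 9), so sub: x + 6 = 5.
Step 5. [x + 6 = 5] the outer +6 inverts by subtracting 6, so sub: x = -1.

Answer: x ∈ {-1}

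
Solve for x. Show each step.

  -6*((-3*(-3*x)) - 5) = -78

Step 1. [-6*((-3*(-3*x)) - 5) = -78] divide by the outer -6, so div: (-3*(-3*x)) - 5 = 13.
Step 2. [(-3*(-3*x)) - 5 = 13] the outer -5 inverts by adding 5 ⇒ sub: -3*(-3*x) = 18.
Step 3. [-3*(-3*x) = 18] LHS = -3·(…); ÷-3 both sides. So div: -3*x = -6.
Step 4. [-3*x = -6] -3·(inner) — divide through by -3 ⇒ div: x = 2.

Answer: x ∈ {2}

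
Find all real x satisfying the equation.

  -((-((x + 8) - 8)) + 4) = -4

Step 1. [-((-((x + 8) - 8)) + 4) = -4] LHS negated; negate both sides. So neg: (-((x + 8) - 8)) + 4 = 4.
Step 2. [(-((x + 8) - 8)) + 4 = 4] peel the +4: subtract 4 from each side ⇒ sub: -((x + 8) - 8) = 0.
Step 3. [-((x + 8) - 8) = 0] flip signs both sides. So neg: (x + 8) - 8 = 0.
Step 4. [(x + 8) - 8 = 0] 8 comes off first (add 8). So sub: x + 8 = 8.
Step 5. [x + 8 = 8] the outer +8 inverts by subtracting 8 ⇒ sub: x = 0.

Answer: x ∈ {0}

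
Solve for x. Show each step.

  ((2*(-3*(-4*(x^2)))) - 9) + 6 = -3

Step 1. [((2*(-3*(-4*(x^2)))) - 9) + 6 = -3] the outer +6 inverts by subtracting 6. So sub: (2*(-3*(-4*(x^2)))) - 9 = -9.
Step 2. [(2*(-3*(-4*(x^2)))) - 9 = -9] peel the -9: add 9 from each side, so sub: 2*(-3*(-4*(x^2))) = 0.
Step 3. [2*(-3*(-4*(x^2))) = 0] leading coefficient 2: divide by 2, so div: -3*(-4*(x^2)) = 0.
Step 4. [-3*(-4*(x^2)) = 0] LHS = -3·(…); ÷-3 both sides. So div: -4*(x^2) = 0.
Step 5. [-4*(x^2) = 0] divide by the outer -4. So div: x^2 = 0.
Step 6. [x^2 = 0] LHS squared, RHS 0 ≥ 0: apply √ (±) ⇒ sqrt: x = 0.

Answer: x ∈ {0}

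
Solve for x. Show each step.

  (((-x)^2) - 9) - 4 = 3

Step 1. [(((-x)^2) - 9) - 4 = 3] add 4: x sits inside (… - 4). So sub: ((-x)^2) - 9 = 7.
Step 2. [((-x)^2) - 9 = 7] add 9: x sits inside (… - 9), so sub: (-x)^2 = 16.
Step 3. [(-x)^2 = 16] √ both sides: 16 ≥ 0 gives two branches, so sqrt: -x = 4 or -4.
Step 4. [-x = 4 or -4] LHS negated; negate both sides. So neg: x = -4 or 4.

Answer: x ∈ {-4, 4}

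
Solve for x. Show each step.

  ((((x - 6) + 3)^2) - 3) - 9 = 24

Step 1. [((((x - 6) + 3)^2) - 3) - 9 = 24] the outer -9 inverts by adding 9 ⇒ sub: (((x - 6) + 3)^2) - 3 = 33.
Step 2. [(((x - 6) + 3)^2) - 3 = 33] the outer -3 inverts by adding 3, so sub: ((x - 6) + 3)^2 = 36.
Step 3. [((x - 6) + 3)^2 = 36] LHS squared, RHS 36 ≥ 0: apply √ (±). So sqrt: (x - 6) + 3 = 6 or -6.
Step 4. [(x - 6) + 3 = 6 or -6] 3 comes off first (subtract 3) ⇒ sub: x - 6 = 3 or -9.
Step 5. [x - 6 = 3 or -9] peel the -6: add 6 from each side. So sub: x = 9 or -3.

Answer: x ∈ {-3, 9}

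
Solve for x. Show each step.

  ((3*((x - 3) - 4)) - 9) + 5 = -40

Step 1. [((3*((x - 3) - 4)) - 9) + 5 = -40] 5 comes off first (subtract 5). So sub: (3*((x - 3) - 4)) - 9 = -45.
Step 2. [(3*((x - 3) - 4)) - 9 = -45] peel the -9: add 9 from each side. So sub: 3*((x - 3) - 4) = -36.
Step 3. [3*((x - 3) - 4) = -36] 3 out front; divide by 3, so div: (x - 3) - 4 = -12.
Step 4. [(x - 3) - 4 = -12] 4 comes off first (add 4) ⇒ sub: x - 3 = -8.
Step 5. [x - 3 = -8] -3 is outermost — add 3 both sides ⇒ sub: x = -5.

Answer: x ∈ {-5}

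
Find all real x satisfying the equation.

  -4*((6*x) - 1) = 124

Step 1. [-4*((6*x) - 1) = 124] leading coefficient -4: divide by -4. So div: (6*x) - 1 = -31.
Step 2. [(6*x) - 1 = -31] the outer -1 inverts by adding 1 ⇒ sub: 6*x = -30.
Step 3. [6*x = -30] 6·(inner) — divide through by 6 ⇒ div: x = -5.

Answer: x ∈ {-5}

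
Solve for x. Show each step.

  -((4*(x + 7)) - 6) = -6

Step 1. [-((4*(x + 7)) - 6) = -6] flip signs both sides, so neg: (4*(x + 7)) - 6 = 6.
Step 2. [(4*(x + 7)) - 6 = 6] the outer -6 inverts by adding 6. So sub: 4*(x + 7) = 12.
Step 3. [4*(x + 7) = 12] divide by the outer 4 ⇒ div: x + 7 = 3.
Step 4. [x + 7 = 3] +7 is outermost — subtract 7 both sides, so sub: x = -4.

Answer: x ∈ {-4}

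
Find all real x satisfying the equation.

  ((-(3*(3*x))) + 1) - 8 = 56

Step 1. [((-(3*(3*x))) + 1) - 8 = 56] 8 comes off first (add 8), so sub: (-(3*(3*x))) + 1 = 64.
Step 2. [(-(3*(3*x))) + 1 = 64] peel the +1: subtract 1 from each side. So sub: -(3*(3*x)) = 63.
Step 3. [-(3*(3*x)) = 63] leading − — multiply by −1 ⇒ neg: 3*(3*x) = -63.
Step 4. [3*(3*x) = -63] 3 out front; divide by 3. So div: 3*x = -21.
Step 5. [3*x = -21] 3 out front; divide by 3, so div: x = -7.

Answer: x ∈ {-7}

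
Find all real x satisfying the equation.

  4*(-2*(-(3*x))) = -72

Step 1. [4*(-2*(-(3*x))) = -72] 4 out front; divide by 4. So div: -2*(-(3*x)) = -18.
Step 2. [-2*(-(3*x)) = -18] leading coefficient -2: divide by -2. So div: -(3*x) = 9.
Step 3. [-(3*x) = 9] flip signs both sides, so neg: 3*x = -9.
Step 4. [3*x = -9] divide by the outer 3, so div: x = -3.

Answer: x ∈ {-3}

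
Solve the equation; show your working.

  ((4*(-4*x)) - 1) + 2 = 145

Step 1. [((4*(-4*x)) - 1) + 2 = 145] the outer +2 inverts by subtracting 2, so sub: (4*(-4*x)) - 1 = 143.
Step 2. [(4*(-4*x)) - 1 = 143] peel the -1: add 1 from each side. So sub: 4*(-4*x) = 144.
Step 3. [4*(-4*x) = 144] leading coefficient 4: divide by 4 ⇒ div: -4*x = 36.
Step 4. [-4*x = 36] divide by the outer -4, so div: x = -9.

Answer: x ∈ {-9}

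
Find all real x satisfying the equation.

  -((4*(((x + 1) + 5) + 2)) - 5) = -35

Step 1. [-((4*(((x + 1) + 5) + 2)) - 5) = -35] flip signs both sides. So neg: (4*(((x + 1) + 5) + 2)) - 5 = 35.
Step 2. [(4*(((x + 1) + 5) + 2)) - 5 = 35] -5 is outermost — add 5 both sides. So sub: 4*(((x + 1) + 5) + 2) = 40.
Step 3. [4*(((x + 1) + 5) + 2) = 40] 4 out front; divide by 4 ⇒ div: ((x + 1) + 5) + 2 = 10.
Step 4. [((x + 1) + 5) + 2 = 10] the outer +2 inverts by subtracting 2, so sub: (x + 1) + 5 = 8.
Step 5. [(x + 1) + 5 = 8] subtract 5: x sits inside (… + 5), so sub: x + 1 = 3.
Step 6. [x + 1 = 3] peel the +1: subtract 1 from each side ⇒ sub: x = 2.

Answer: x ∈ {2}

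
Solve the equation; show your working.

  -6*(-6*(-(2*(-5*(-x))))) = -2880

Step 1. [-6*(-6*(-(2*(-5*(-x))))) = -2880] LHS = -6·(…); ÷-6 both sides, so div: -6*(-(2*(-5*(-x)))) = 480.
Step 2. [-6*(-(2*(-5*(-x)))) = 480] divide by the outer -6 ⇒ div: -(2*(-5*(-x))) = -80.
Step 3. [-(2*(-5*(-x))) = -80] LHS negated; negate both sides ⇒ neg: 2*(-5*(-x)) = 80.
Step 4. [2*(-5*(-x)) = 80] 2 out front; divide by 2, so div: -5*(-x) = 40.
Step 5. [-5*(-x) = 40] LHS = -5·(…); ÷-5 both sides, so div: -x = -8.
Step 6. [-x = -8] LHS negated; negate both sides. So neg: x = 8.

Answer: x ∈ {8}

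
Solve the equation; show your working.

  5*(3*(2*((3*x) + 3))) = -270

Step 1. [5*(3*(2*((3*x) + 3))) = -270] 5·(inner) — divide through by 5, so div: 3*(2*((3*x) + 3)) = -54.
Step 2. [3*(2*((3*x) + 3)) = -54] 3·(inner) — divide through by 3. So div: 2*((3*x) + 3) = -18.
Step 3. [2*((3*x) + 3) = -18] divide by the outer 2. So div: (3*x) + 3 = -9.
Step 4. [(3*x) + 3 = -9] subtract 3: x sits inside (… + 3), so sub: 3*x = -12.
Step 5. [3*x = -12] LHS = 3·(…); ÷3 both sides ⇒ div: x = -4.

Answer: x ∈ {-4}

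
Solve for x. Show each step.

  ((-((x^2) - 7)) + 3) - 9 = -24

Step 1. [((-((x^2) - 7)) + 3) - 9 = -24] 9 comes off first (add 9) ⇒ sub: (-((x^2) - 7)) + 3 = -15.
Step 2. [(-((x^2) - 7)) + 3 = -15] subtract 3: x sits inside (… + 3). So sub: -((x^2) - 7) = -18.
Step 3. [-((x^2) - 7) = -18] flip signs both sides, so neg: (x^2) - 7 = 18.
Step 4. [(x^2) - 7 = 18] 7 comes off first (add 7). So sub: x^2 = 25.
Step 5. [x^2 = 25] √ both sides: 25 ≥ 0 gives two branches ⇒ sqrt: x = 5 or -5.

Answer: x ∈ {-5, 5}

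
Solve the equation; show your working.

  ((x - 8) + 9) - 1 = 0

Step 1. [((x - 8) + 9) - 1 = 0] peel the -1: add 1 from each side, so sub: (x - 8) + 9 = 1.
Step 2. [(x - 8) + 9 = 1] +9 is outermost — subtract 9 both sides, so sub: x - 8 = -8.
Step 3. [x - 8 = -8] peel the -8: add 8 from each side. So sub: x = 0.

Answer: x ∈ {0}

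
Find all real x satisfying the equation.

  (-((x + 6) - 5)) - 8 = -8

Step 1. [(-((x + 6) - 5)) - 8 = -8] the outer -8 inverts by adding 8. So sub: -((x + 6) - 5) = 0.
Step 2. [-((x + 6) - 5) = 0] flip signs both sides. So neg: (x + 6) - 5 = 0.
Step 3. [(x + 6) - 5 = 0] add 5: x sits inside (… - 5). So sub: x + 6 = 5.
Step 4. [x + 6 = 5] the outer +6 inverts by subtracting 6. So sub: x = -1.

Answer: x ∈ {-1}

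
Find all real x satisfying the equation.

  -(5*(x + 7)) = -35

Step 1. [-(5*(x + 7)) = -35] flip signs both sides. So neg: 5*(x + 7) = 35.
Step 2. [5*(x + 7) = 35] 5 out front; divide by 5, so div: x + 7 = 7.
Step 3. [x + 7 = 7] the outer +7 inverts by subtracting 7. So sub: x = 0.

Answer: x ∈ {0}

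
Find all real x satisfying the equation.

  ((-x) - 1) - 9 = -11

Step 1. [((-x) - 1) - 9 = -11] -9 is outermost — add 9 both sides. So sub: (-x) - 1 = -2.
Step 2. [(-x) - 1 = -2] 1 comes off first (add 1), so sub: -x = -1.
Step 3. [-x = -1] flip signs both sides. So neg: x = 1.

Answer: x ∈ {1}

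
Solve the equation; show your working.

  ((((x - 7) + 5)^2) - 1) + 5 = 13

Step 1. [((((x - 7) + 5)^2) - 1) + 5 = 13] 5 comes off first (subtract 5). So sub: (((x - 7) + 5)^2) - 1 = 8.
Step 2. [(((x - 7) + 5)^2) - 1 = 8] 1 comes off first (add 1), so sub: ((x - 7) + 5)^2 = 9.
Step 3. [((x - 7) + 5)^2 = 9] √ both sides: 9 ≥ 0 gives two branches. So sqrt: (x - 7) + 5 = 3 or -3.
Step 4. [(x - 7) + 5 = 3 or -3] the outer +5 inverts by subtracting 5 ⇒ sub: x - 7 = -2 or -8.
Step 5. [x - 7 = -2 or -8] 7 comes off first (add 7), so sub: x = 5 or -1.

Answer: x ∈ {-1, 5}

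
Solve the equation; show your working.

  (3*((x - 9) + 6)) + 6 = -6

Step 1. [(3*((x - 9) + 6)) + 6 = -6] subtract 6: x sits inside (… + 6) ⇒ sub: 3*((x - 9) + 6) = -12.
Step 2. [3*((x - 9) + 6) = -12] divide by the outer 3 ⇒ div: (x - 9) + 6 = -4.
Step 3. [(x - 9) + 6 = -4] peel the +6: subtract 6 from each side, so sub: x - 9 = -10.
Step 4. [x - 9 = -10] peel the -9: add 9 from each side ⇒ sub: x = -1.

Answer: x ∈ {-1}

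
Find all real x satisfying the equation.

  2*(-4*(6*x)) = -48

Step 1. [2*(-4*(6*x)) = -48] 2 out front; divide by 2, so div: -4*(6*x) = -24.
Step 2. [-4*(6*x) = -24] LHS = -4·(…); ÷-4 both sides ⇒ div: 6*x = 6.
Step 3. [6*x = 6] leading coefficient 6: divide by 6, so div: x = 1.

Answer: x ∈ {1}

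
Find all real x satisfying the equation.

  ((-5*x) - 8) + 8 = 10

Step 1. [((-5*x) - 8) + 8 = 10] 8 comes off first (subtract 8) ⇒ sub: (-5*x) - 8 = 2.
Step 2. [(-5*x) - 8 = 2] the outer -8 inverts by adding 8, so sub: -5*x = 10.
Step 3. [-5*x = 10] -5 out front; divide by -5. So div: x = -2.

Answer: x ∈ {-2}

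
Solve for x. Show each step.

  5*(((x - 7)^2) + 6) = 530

Step 1. [5*(((x - 7)^2) + 6) = 530] 5·(inner) — divide through by 5. So div: ((x - 7)^2) + 6 = 106.
Step 2. [((x - 7)^2) + 6 = 106] subtract 6: x sits inside (… + 6). So sub: (x - 7)^2 = 100.
Step 3. [(x - 7)^2 = 100] √ both sides: 100 ≥ 0 gives two branches. So sqrt: x - 7 = 10 or -10.
Step 4. [x - 7 = 10 or -10] 7 comes off first (add 7) ⇒ sub: x = 17 or -3.

Answer: x ∈ {-3, 17}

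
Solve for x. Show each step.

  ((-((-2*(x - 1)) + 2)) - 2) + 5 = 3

Step 1. [((-((-2*(x - 1)) + 2)) - 2) + 5 = 3] +5 is outermost — subtract 5 both sides ⇒ sub: (-((-2*(x - 1)) + 2)) - 2 = -2.
Step 2. [(-((-2*(x - 1)) + 2)) - 2 = -2] -2 is outermost — add 2 both sides ⇒ sub: -((-2*(x - 1)) + 2) = 0.
Step 3. [-((-2*(x - 1)) + 2) = 0] flip signs both sides. So neg: (-2*(x - 1)) + 2 = 0.
Step 4. [(-2*(x - 1)) + 2 = 0] subtract 2: x sits inside (… + 2), so sub: -2*(x - 1) = -2.
Step 5. [-2*(x - 1) = -2] -2·(inner) — divide through by -2, so div: x - 1 = 1.
Step 6. [x - 1 = 1] 1 comes off first (add 1). So sub: x = 2.

Answer: x ∈ {2}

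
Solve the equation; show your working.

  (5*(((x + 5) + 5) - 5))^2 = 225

Step 1. [(5*(((x + 5) + 5) - 5))^2 = 225] LHS squared, RHS 225 ≥ 0: apply √ (±), so sqrt: 5*(((x + 5) + 5) - 5) = 15 or -15.
Step 2. [5*(((x + 5) + 5) - 5) = 15 or -15] leading coefficient 5: divide by 5. So div: ((x + 5) + 5) - 5 = 3 or -3.
Step 3. [((x + 5) + 5) - 5 = 3 or -3] 5 comes off first (add 5). So sub: (x + 5) + 5 = 8 or 2.
Step 4. [(x + 5) + 5 = 8 or 2] subtract 5: x sits inside (… + 5) ⇒ sub: x + 5 = 3 or -3.
Step 5. [x + 5 = 3 or -3] +5 is outermost — subtract 5 both sides ⇒ sub: x = -2 or -8.

Answer: x ∈ {-8, -2}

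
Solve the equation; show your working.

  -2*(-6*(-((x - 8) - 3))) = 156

Step 1. [-2*(-6*(-((x - 8) - 3))) = 156] LHS = -2·(…); ÷-2 both sides, so div: -6*(-((x - 8) - 3)) = -78.
Step 2. [-6*(-((x - 8) - 3)) = -78] -6 out front; divide by -6, so div: -((x - 8) - 3) = 13.
Step 3. [-((x - 8) - 3) = 13] leading − — multiply by −1, so neg: (x - 8) - 3 = -13.
Step 4. [(x - 8) - 3 = -13] 3 comes off first (add 3) ⇒ sub: x - 8 = -10.
Step 5. [x - 8 = -10] -8 is outermost — add 8 both sides. So sub: x = -2.

Answer: x ∈ {-2}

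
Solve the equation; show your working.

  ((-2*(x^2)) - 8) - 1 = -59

Step 1. [((-2*(x^2)) - 8) - 1 = -59] 1 comes off first (add 1) ⇒ sub: (-2*(x^2)) - 8 = -58.
Step 2. [(-2*(x^2)) - 8 = -58] common factor -2 (LHS and -58) — divide through. So factor: (x^2) + 4 = 29.
Step 3. [(x^2) + 4 = 29] 4 comes off first (subtract 4). So sub: x^2 = 25.
Step 4. [x^2 = 25] √ both sides: 25 ≥ 0 gives two branches ⇒ sqrt: x = 5 or -5.

Answer: x ∈ {-5, 5}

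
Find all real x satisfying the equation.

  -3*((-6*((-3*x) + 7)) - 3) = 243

Step 1. [-3*((-6*((-3*x) + 7)) - 3) = 243] -3 out front; divide by -3, so div: (-6*((-3*x) + 7)) - 3 = -81.
Step 2. [(-6*((-3*x) + 7)) - 3 = -81] add 3: x sits inside (… - 3) ⇒ sub: -6*((-3*x) + 7) = -78.
Step 3. [-6*((-3*x) + 7) = -78] divide by the outer -6 ⇒ div: (-3*x) + 7 = 13.
Step 4. [(-3*x) + 7 = 13] the outer +7 inverts by subtracting 7. So sub: -3*x = 6.
Step 5. [-3*x = 6] divide by the outer -3. So div: x = -2.

Answer: x ∈ {-2}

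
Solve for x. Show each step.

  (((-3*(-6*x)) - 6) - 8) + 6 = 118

Step 1. [(((-3*(-6*x)) - 6) - 8) + 6 = 118] subtract 6: x sits inside (… + 6), so sub: ((-3*(-6*x)) - 6) - 8 = 112.
Step 2. [((-3*(-6*x)) - 6) - 8 = 112] 8 comes off first (add 8). So sub: (-3*(-6*x)) - 6 = 120.
Step 3. [(-3*(-6*x)) - 6 = 120] -3 | LHS and -3 | 120: pull -3 out ⇒ factor: (-6*x) + 2 = -40.
Step 4. [(-6*x) + 2 = -40] peel the +2: subtract 2 from each side. So sub: -6*x = -42.
Step 5. [-6*x = -42] -6·(inner) — divide through by -6 ⇒ div: x = 7.

Answer: x ∈ {7}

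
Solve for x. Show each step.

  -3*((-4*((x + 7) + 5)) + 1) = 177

Step 1. [-3*((-4*((x + 7) + 5)) + 1) = 177] -3·(inner) — divide through by -3, so div: (-4*((x + 7) + 5)) + 1 = -59.
Step 2. [(-4*((x + 7) + 5)) + 1 = -59] subtract 1: x sits inside (… + 1), so sub: -4*((x + 7) + 5) = -60.
Step 3. [-4*((x + 7) + 5) = -60] leading coefficient -4: divide by -4 ⇒ div: (x + 7) + 5 = 15.
Step 4. [(x + 7) + 5 = 15] subtract 5: x sits inside (… + 5), so sub: x + 7 = 10.
Step 5. [x + 7 = 10] subtract 7: x sits inside (… + 7), so sub: x = 3.

Answer: x ∈ {3}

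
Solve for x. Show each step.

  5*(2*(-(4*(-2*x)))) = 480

Step 1. [5*(2*(-(4*(-2*x)))) = 480] leading coefficient 5: divide by 5 ⇒ div: 2*(-(4*(-2*x))) = 96.
Step 2. [2*(-(4*(-2*x))) = 96] 2·(inner) — divide through by 2. So div: -(4*(-2*x)) = 48.
Step 3. [-(4*(-2*x)) = 48] flip signs both sides, so neg: 4*(-2*x) = -48.
Step 4. [4*(-2*x) = -48] LHS = 4·(…); ÷4 both sides. So div: -2*x = -12.
Step 5. [-2*x = -12] leading coefficient -2: divide by -2 ⇒ div: x = 6.

Answer: x ∈ {6}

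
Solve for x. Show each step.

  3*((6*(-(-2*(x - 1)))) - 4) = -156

Step 1. [3*((6*(-(-2*(x - 1)))) - 4) = -156] 3 out front; divide by 3. So div: (6*(-(-2*(x - 1)))) - 4 = -52.
Step 2. [(6*(-(-2*(x - 1)))) - 4 = -52] 4 comes off first (add 4). So sub: 6*(-(-2*(x - 1))) = -48.
Step 3. [6*(-(-2*(x - 1))) = -48] divide by the outer 6. So div: -(-2*(x - 1)) = -8.
Step 4. [-(-2*(x - 1)) = -8] flip signs both sides ⇒ neg: -2*(x - 1) = 8.
Step 5. [-2*(x - 1) = 8] -2·(inner) — divide through by -2. So div: x - 1 = -4.
Step 6. [x - 1 = -4] add 1: x sits inside (… - 1). So sub: x = -3.

Answer: x ∈ {-3}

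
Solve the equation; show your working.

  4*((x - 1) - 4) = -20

Step 1. [4*((x - 1) - 4) = -20] leading coefficient 4: divide by 4 ⇒ div: (x - 1) - 4 = -5.
Step 2. [(x - 1) - 4 = -5] peel the -4: add 4 from each side. So sub: x - 1 = -1.
Step 3. [x - 1 = -1] the outer -1 inverts by adding 1 ⇒ sub: x = 0.

Answer: x ∈ {0}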